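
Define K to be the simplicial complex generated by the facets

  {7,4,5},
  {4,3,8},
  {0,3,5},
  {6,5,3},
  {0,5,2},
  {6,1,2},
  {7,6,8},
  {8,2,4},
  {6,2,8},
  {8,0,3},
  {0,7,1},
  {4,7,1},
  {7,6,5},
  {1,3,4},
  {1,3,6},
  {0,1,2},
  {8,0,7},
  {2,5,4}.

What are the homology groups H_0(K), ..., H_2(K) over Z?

Order the vertices as 0 < 1 < 2 < 3 < 4 < 5 < 6 < 7 < 8. Listing each simplex with vertices in this order, K has dimension 2 with simplices:

  0-simplices (9): [0], [1], [2], [3], [4], [5], [6], [7], [8]
  1-simplices (27): (27 of them)
  2-simplices (18): [0,1,2], [0,1,7], [0,2,5], [0,3,5], [0,3,8], [0,7,8], [1,2,6], [1,3,4], [1,3,6], [1,4,7], [2,4,5], [2,4,8], [2,6,8], [3,4,8], [3,5,6], [4,5,7], [5,6,7], [6,7,8]

Hence C_0 ≅ Z^9, C_1 ≅ Z^27, C_2 ≅ Z^18.

∂_1: C_1 → C_0 sends each edge [p,q] (with p < q) to q − p.
This gives a 9×27 integer matrix of rank 8; reducing to Smith normal form yields diagonal entries (1,1,1,1,1,1,1,1).

Boundary ∂_2: C_2 → C_1 acts by ∂[p,q,r] = [q,r] − [p,r] + [p,q]. For instance
  ∂[4,5,7] = [5,7] − [4,7] + [4,5],
  ∂[2,4,8] = [4,8] − [2,8] + [2,4].
The resulting 27×18 matrix has rank 17, and its Smith normal form has invariant factors (1,1,1,1,1,1,1,1,1,1,1,1,1,1,1,1,1).

Now H_k = ker ∂_k / im ∂_{k+1}, so:

  H_0: rank C_0 − rank ∂_1 = 9 − 8 = 1, and the invariant factors of ∂_1 are all 1, so H_0 = Z.
  H_1: rank ker ∂_1 − rank ∂_2 = (27 − 8) − 17 = 2, and the invariant factors of ∂_2 are all 1, so H_1 = Z^2.
  H_2: rank ker ∂_2 − rank ∂_3 = (18 − 17) − 0 = 1, and there is no ∂_3, so H_2 = Z.

H_0 ≅ Z,  H_1 ≅ Z^2,  H_2 ≅ Z.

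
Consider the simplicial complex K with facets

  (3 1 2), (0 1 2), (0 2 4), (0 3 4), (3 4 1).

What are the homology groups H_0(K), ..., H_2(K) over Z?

H_0 ≅ Z,  H_1 ≅ Z,  H_2 = 0.

Fix the vertex order 0 < 1 < 2 < 3 < 4 and write every simplex with vertices in increasing order. Then dim K = 2 and the simplices of K are:

  0-simplices (5): [0], [1], [2], [3], [4]
  1-simplices (10): [0,1], [0,2], [0,3], [0,4], [1,2], [1,3], [1,4], [2,3], [2,4], [3,4]
  2-simplices (5): [0,1,2], [0,2,4], [0,3,4], [1,2,3], [1,3,4]

Hence C_0 ≅ Z^5, C_1 ≅ Z^10, C_2 ≅ Z^5.

∂_1: C_1 → C_0 maps an edge to its endpoints' difference, ∂[p,q] = q − p. For instance
  ∂[3,4] = [4] − [3].
The 5×10 boundary matrix has rank 4 and Smith normal form diag(1,1,1,1).

Boundary ∂_2: C_2 → C_1 acts by ∂[p,q,r] = [q,r] − [p,r] + [p,q]. For instance
  ∂[1,2,3] = [2,3] − [1,3] + [1,2],
  ∂[1,3,4] = [3,4] − [1,4] + [1,3].
As a 10×5 matrix over Z this has rank 5, with invariant factors (1,1,1,1,1).

Now H_k = ker ∂_k / im ∂_{k+1}, so:

  H_0: rank C_0 − rank ∂_1 = 5 − 4 = 1, and the invariant factors of ∂_1 are all 1, so H_0 ≅ Z.
  H_1: rank ker ∂_1 − rank ∂_2 = (10 − 4) − 5 = 1, and the invariant factors of ∂_2 are all 1, so H_1 ≅ Z.
  H_2: rank ker ∂_2 − rank ∂_3 = (5 − 5) − 0 = 0, and there is no ∂_3, so H_2 ≅ 0.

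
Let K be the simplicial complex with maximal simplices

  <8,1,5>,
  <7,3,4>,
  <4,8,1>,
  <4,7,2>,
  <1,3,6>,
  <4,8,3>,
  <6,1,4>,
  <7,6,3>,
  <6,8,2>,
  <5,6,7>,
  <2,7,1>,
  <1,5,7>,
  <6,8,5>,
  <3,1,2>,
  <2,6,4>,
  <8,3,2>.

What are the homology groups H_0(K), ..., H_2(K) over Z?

H_0 = Z,  H_1 = Z^2,  H_2 = Z.

We work with the vertex ordering 1 < 2 < 3 < 4 < 5 < 6 < 7 < 8. The simplices of K, each written with vertices in increasing order, are:

  0-simplices (8): [1], [2], [3], [4], [5], [6], [7], [8]
  1-simplices (24): (24 of them)
  2-simplices (16): [1,2,3], [1,2,7], [1,3,6], [1,4,6], [1,4,8], [1,5,7], [1,5,8], [2,3,8], [2,4,6], [2,4,7], [2,6,8], [3,4,7], [3,4,8], [3,6,7], [5,6,7], [5,6,8]

giving chain groups C_0 ≅ Z^8, C_1 ≅ Z^24, C_2 ≅ Z^16.

The boundary map ∂_1: C_1 → C_0 is given by ∂[p,q] = [q] − [p].
This gives a 8×24 integer matrix of rank 7; reducing to Smith normal form yields diagonal entries (1,1,1,1,1,1,1).

The boundary map ∂_2: C_2 → C_1 maps a triangle to the signed sum of its edges. For instance
  ∂[1,5,7] = [5,7] − [1,7] + [1,5],
  ∂[1,3,6] = [3,6] − [1,6] + [1,3].
The resulting 24×16 matrix has rank 15, and its Smith normal form has invariant factors (1,1,1,1,1,1,1,1,1,1,1,1,1,1,1).

Computing H_k = (kernel of ∂_k) / (image of ∂_{k+1}):

  H_0: rank C_0 − rank ∂_1 = 8 − 7 = 1, and the invariant factors of ∂_1 are all 1, so H_0 ≅ Z.
  H_1: rank ker ∂_1 − rank ∂_2 = (24 − 7) − 15 = 2, and the invariant factors of ∂_2 are all 1, so H_1 ≅ Z^2.
  H_2: rank ker ∂_2 − rank ∂_3 = (16 − 15) − 0 = 1, and there is no ∂_3, so H_2 ≅ Z.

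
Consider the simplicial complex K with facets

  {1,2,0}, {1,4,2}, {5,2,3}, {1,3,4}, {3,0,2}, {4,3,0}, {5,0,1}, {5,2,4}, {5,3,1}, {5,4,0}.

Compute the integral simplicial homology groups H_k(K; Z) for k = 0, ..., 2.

H_0 ≅ Z,  H_1 ≅ Z/2,  H_2 = 0.

Order the vertices as 0 < 1 < 2 < 3 < 4 < 5. Listing each simplex with vertices in this order, K has dimension 2 with simplices:

  0-simplices (6): [0], [1], [2], [3], [4], [5]
  1-simplices (15): [0,1], [0,2], [0,3], [0,4], [0,5], [1,2], [1,3], [1,4], [1,5], [2,3], [2,4], [2,5], [3,4], [3,5], [4,5]
  2-simplices (10): [0,1,2], [0,1,5], [0,2,3], [0,3,4], [0,4,5], [1,2,4], [1,3,4], [1,3,5], [2,3,5], [2,4,5]

so the chain groups are C_0 ≅ Z^6, C_1 ≅ Z^15, C_2 ≅ Z^10.

∂_1: C_1 → C_0 maps an edge to its endpoints' difference, ∂[p,q] = q − p. For instance
  ∂[0,1] = [1] − [0].
The 6×15 boundary matrix has rank 5 and Smith normal form diag(1,1,1,1,1).

∂_2: C_2 → C_1 sends each 2-simplex [p,q,r] to [q,r] − [p,r] + [p,q]. For instance
  ∂[0,1,2] = [1,2] − [0,2] + [0,1],
  ∂[1,3,4] = [3,4] − [1,4] + [1,3].
This gives a 15×10 integer matrix of rank 10; reducing to Smith normal form yields diagonal entries (1,1,1,1,1,1,1,1,1,2).

Now H_k = ker ∂_k / im ∂_{k+1}, so:

  H_0: rank C_0 − rank ∂_1 = 6 − 5 = 1, and the invariant factors of ∂_1 are all 1, so H_0 = Z.
  H_1: rank ker ∂_1 − rank ∂_2 = (15 − 5) − 10 = 0, and ∂_2 has invariant factor 2 > 1, so H_1 = Z/2.
  H_2: rank ker ∂_2 − rank ∂_3 = (10 − 10) − 0 = 0, and there is no ∂_3, so H_2 = 0.

As a check, the Euler characteristic is 6 − 15 + 10 = 1, which agrees with 1 − 0 + 0 = 1.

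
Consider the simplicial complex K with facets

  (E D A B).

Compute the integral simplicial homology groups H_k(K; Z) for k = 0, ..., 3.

Fix the vertex order A < B < D < E and write every simplex with vertices in increasing order. Then dim K = 3 and the simplices of K are:

  0-simplices (4): A, B, D, E
  1-simplices (6): AB, AD, AE, BD, BE, DE
  2-simplices (4): ABD, ABE, ADE, BDE
  3-simplices (1): ABDE

Hence C_0 ≅ Z^4, C_1 ≅ Z^6, C_2 ≅ Z^4, C_3 ≅ Z^1.

The boundary map ∂_1: C_1 → C_0 is given by ∂[p,q] = [q] − [p]. For instance
  ∂BD = D − B.
The 4×6 boundary matrix has rank 3 and Smith normal form diag(1,1,1).

Boundary ∂_2: C_2 → C_1 maps a triangle to the signed sum of its edges. For instance
  ∂ADE = DE − AE + AD,
  ∂ABD = BD − AD + AB.
As a 6×4 matrix over Z this has rank 3, with invariant factors (1,1,1).

The boundary map ∂_3: C_3 → C_2 sends each 3-simplex σ to the alternating sum Σ_i (−1)^i (σ with its i-th vertex removed). For instance
  ∂ABDE = BDE − ADE + ABE − ABD.
The resulting 4×1 matrix has rank 1, and its Smith normal form has invariant factors (1).

Now H_k = ker ∂_k / im ∂_{k+1}, so:

  H_0: rank C_0 − rank ∂_1 = 4 − 3 = 1, and the invariant factors of ∂_1 are all 1, so H_0 ≅ Z.
  H_1: rank ker ∂_1 − rank ∂_2 = (6 − 3) − 3 = 0, and the invariant factors of ∂_2 are all 1, so H_1 ≅ 0.
  H_2: rank ker ∂_2 − rank ∂_3 = (4 − 3) − 1 = 0, and the invariant factors of ∂_3 are all 1, so H_2 ≅ 0.
  H_3: rank ker ∂_3 − rank ∂_4 = (1 − 1) − 0 = 0, and there is no ∂_4, so H_3 ≅ 0.

As a check, the Euler characteristic is 4 − 6 + 4 − 1 = 1, which agrees with 1 − 0 + 0 − 0 = 1.

H_0 ≅ Z,  H_1 = 0,  H_2 = 0,  H_3 = 0.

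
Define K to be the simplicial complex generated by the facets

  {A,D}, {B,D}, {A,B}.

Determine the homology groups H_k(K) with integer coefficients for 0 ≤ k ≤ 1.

H_0 = Z,  H_1 = Z.

K has 3 vertices, 3 edges.
rank ∂_0 = 0, rank ∂_1 = 2 ⇒ b_0 = 3 − 0 − 2 = 1; all invariant factors of ∂_1 are 1 so no torsion. So H_0 ≅ Z.
rank ∂_1 = 2, rank ∂_2 = 0 ⇒ b_1 = 3 − 2 − 0 = 1. So H_1 ≅ Z.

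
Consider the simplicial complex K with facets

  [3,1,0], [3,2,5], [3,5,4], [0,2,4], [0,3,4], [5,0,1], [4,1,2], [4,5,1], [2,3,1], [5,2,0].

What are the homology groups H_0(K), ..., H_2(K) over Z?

Fix the vertex order 0 < 1 < 2 < 3 < 4 < 5 and write every simplex with vertices in increasing order. Then dim K = 2 and the simplices of K are:

  0-simplices (6): [0], [1], [2], [3], [4], [5]
  1-simplices (15): [0,1], [0,2], [0,3], [0,4], [0,5], [1,2], [1,3], [1,4], [1,5], [2,3], [2,4], [2,5], [3,4], [3,5], [4,5]
  2-simplices (10): [0,1,3], [0,1,5], [0,2,4], [0,2,5], [0,3,4], [1,2,3], [1,2,4], [1,4,5], [2,3,5], [3,4,5]

so the chain groups are C_0 ≅ Z^6, C_1 ≅ Z^15, C_2 ≅ Z^10.

∂_1: C_1 → C_0 maps an edge to its endpoints' difference, ∂[p,q] = q − p. For instance
  ∂[3,4] = [4] − [3].
The 6×15 boundary matrix has rank 5 and Smith normal form diag(1,1,1,1,1).

Boundary ∂_2: C_2 → C_1 acts by ∂[p,q,r] = [q,r] − [p,r] + [p,q]. For instance
  ∂[2,3,5] = [3,5] − [2,5] + [2,3],
  ∂[1,2,4] = [2,4] − [1,4] + [1,2].
The 15×10 boundary matrix has rank 10 and Smith normal form diag(1,1,1,1,1,1,1,1,1,2).

From H_k ≅ ker(∂_k) / im(∂_{k+1}) we obtain:

  H_0: rank C_0 − rank ∂_1 = 6 − 5 = 1, and the invariant factors of ∂_1 are all 1, so H_0 = Z.
  H_1: rank ker ∂_1 − rank ∂_2 = (15 − 5) − 10 = 0, and ∂_2 has invariant factor 2 > 1, so H_1 = Z/2Z.
  H_2: rank ker ∂_2 − rank ∂_3 = (10 − 10) − 0 = 0, and there is no ∂_3, so H_2 = 0.

As a check, the Euler characteristic is 6 − 15 + 10 = 1, which agrees with 1 − 0 + 0 = 1.

H_0 ≅ Z,  H_1 ≅ Z/2Z,  H_2 = 0.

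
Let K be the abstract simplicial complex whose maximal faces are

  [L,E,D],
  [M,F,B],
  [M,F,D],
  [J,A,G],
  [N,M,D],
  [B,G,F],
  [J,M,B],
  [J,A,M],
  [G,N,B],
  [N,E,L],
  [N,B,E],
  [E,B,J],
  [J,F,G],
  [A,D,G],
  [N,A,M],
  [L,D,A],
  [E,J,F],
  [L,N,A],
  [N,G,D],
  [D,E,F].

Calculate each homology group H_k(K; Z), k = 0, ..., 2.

We work with the vertex ordering A < B < D < E < F < G < J < L < M < N. The simplices of K, each written with vertices in increasing order, are:

  0-simplices (10): A, B, D, E, F, G, J, L, M, N
  1-simplices (30): AD, AG, AJ, AL, AM, AN, BE, BF, BG, BJ, BM, BN, DE, DF, DG, DL, DM, DN, EF, EJ, EL, EN, FG, FJ, FM, GJ, GN, JM, LN, MN
  2-simplices (20): ADG, ADL, AGJ, AJM, ALN, AMN, BEJ, BEN, BFG, BFM, BGN, BJM, DEF, DEL, DFM, DGN, DMN, EFJ, ELN, FGJ

Hence C_0 ≅ Z^10, C_1 ≅ Z^30, C_2 ≅ Z^20.

Boundary ∂_1: C_1 → C_0 sends each edge [p,q] (with p < q) to q − p. For instance
  ∂AJ = J − A.
This gives a 10×30 integer matrix of rank 9; reducing to Smith normal form yields diagonal entries (1,1,1,1,1,1,1,1,1).

The boundary map ∂_2: C_2 → C_1 acts by ∂[p,q,r] = [q,r] − [p,r] + [p,q]. For instance
  ∂ELN = LN − EN + EL,
  ∂BJM = JM − BM + BJ.
The resulting 30×20 matrix has rank 20, and its Smith normal form has invariant factors (1,1,1,1,1,1,1,1,1,1,1,1,1,1,1,1,1,1,1,2).

Reading off H_k = ker ∂_k / im ∂_{k+1}:

  H_0: rank C_0 − rank ∂_1 = 10 − 9 = 1, and the invariant factors of ∂_1 are all 1, so H_0 ≅ Z.
  H_1: rank ker ∂_1 − rank ∂_2 = (30 − 9) − 20 = 1, and ∂_2 has invariant factor 2 > 1, so H_1 ≅ Z ⊕ Z/2.
  H_2: rank ker ∂_2 − rank ∂_3 = (20 − 20) − 0 = 0, and there is no ∂_3, so H_2 ≅ 0.

As a check, the Euler characteristic is 10 − 30 + 20 = 0, which agrees with 1 − 1 + 0 = 0.

H_0 = Z,  H_1 = Z ⊕ Z/2,  H_2 = 0.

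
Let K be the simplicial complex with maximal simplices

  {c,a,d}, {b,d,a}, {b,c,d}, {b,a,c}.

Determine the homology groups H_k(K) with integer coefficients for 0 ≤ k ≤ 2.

H_0 = Z,  H_1 = 0,  H_2 = Z.

We work with the vertex ordering a < b < c < d. The simplices of K, each written with vertices in increasing order, are:

  0-simplices (4): a, b, c, d
  1-simplices (6): ab, ac, ad, bc, bd, cd
  2-simplices (4): abc, abd, acd, bcd

Hence C_0 ≅ Z^4, C_1 ≅ Z^6, C_2 ≅ Z^4.

The boundary map ∂_1: C_1 → C_0 is given by ∂[p,q] = [q] − [p].
As a 4×6 matrix over Z this has rank 3, with invariant factors (1,1,1).

The boundary map ∂_2: C_2 → C_1 sends each 2-simplex [p,q,r] to [q,r] − [p,r] + [p,q]. For instance
  ∂bcd = cd − bd + bc,
  ∂abc = bc − ac + ab.
As a 6×4 matrix over Z this has rank 3, with invariant factors (1,1,1).

Reading off H_k = ker ∂_k / im ∂_{k+1}:

  H_0: rank C_0 − rank ∂_1 = 4 − 3 = 1, and the invariant factors of ∂_1 are all 1, so H_0 = Z.
  H_1: rank ker ∂_1 − rank ∂_2 = (6 − 3) − 3 = 0, and the invariant factors of ∂_2 are all 1, so H_1 = 0.
  H_2: rank ker ∂_2 − rank ∂_3 = (4 − 3) − 0 = 1, and there is no ∂_3, so H_2 = Z.

(K is a triangulation of the 2-sphere S^2.)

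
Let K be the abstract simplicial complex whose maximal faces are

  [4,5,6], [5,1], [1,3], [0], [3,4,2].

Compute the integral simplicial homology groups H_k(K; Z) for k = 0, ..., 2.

We work with the vertex ordering 0 < 1 < 2 < 3 < 4 < 5 < 6. The simplices of K, each written with vertices in increasing order, are:

  0-simplices (7): [0], [1], [2], [3], [4], [5], [6]
  1-simplices (8): [1,3], [1,5], [2,3], [2,4], [3,4], [4,5], [4,6], [5,6]
  2-simplices (2): [2,3,4], [4,5,6]

Hence C_0 ≅ Z^7, C_1 ≅ Z^8, C_2 ≅ Z^2.

The boundary map ∂_1: C_1 → C_0 is given by ∂[p,q] = [q] − [p].
The resulting 7×8 matrix has rank 5, and its Smith normal form has invariant factors (1,1,1,1,1).

∂_2: C_2 → C_1 maps a triangle to the signed sum of its edges. For instance
  ∂[2,3,4] = [3,4] − [2,4] + [2,3],
  ∂[4,5,6] = [5,6] − [4,6] + [4,5].
This gives a 8×2 integer matrix of rank 2; reducing to Smith normal form yields diagonal entries (1,1).

Now H_k = ker ∂_k / im ∂_{k+1}, so:

  H_0: rank C_0 − rank ∂_1 = 7 − 5 = 2, and the invariant factors of ∂_1 are all 1, so H_0 ≅ Z^2.
  H_1: rank ker ∂_1 − rank ∂_2 = (8 − 5) − 2 = 1, and the invariant factors of ∂_2 are all 1, so H_1 ≅ Z.
  H_2: rank ker ∂_2 − rank ∂_3 = (2 − 2) − 0 = 0, and there is no ∂_3, so H_2 ≅ 0.

H_0 = Z^2,  H_1 = Z,  H_2 = 0.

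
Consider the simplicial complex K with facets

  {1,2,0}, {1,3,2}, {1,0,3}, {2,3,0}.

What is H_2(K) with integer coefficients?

H_2 ≅ Z.

K has 4 vertices, 6 edges, 4 triangles.
rank ∂_2 = 3, rank ∂_3 = 0 ⇒ b_2 = 4 − 3 − 0 = 1. So H_2 ≅ Z.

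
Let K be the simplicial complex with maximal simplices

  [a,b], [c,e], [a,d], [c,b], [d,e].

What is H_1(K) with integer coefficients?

Order the vertices as a < b < c < d < e. Listing each simplex with vertices in this order, K has dimension 1 with simplices:

  0-simplices (5): a, b, c, d, e
  1-simplices (5): ab, ad, bc, ce, de

Hence C_0 ≅ Z^5, C_1 ≅ Z^5.

Boundary ∂_1: C_1 → C_0 maps an edge to its endpoints' difference, ∂[p,q] = q − p. For instance
  ∂ab = b − a.
As a 5×5 matrix over Z this has rank 4, with invariant factors (1,1,1,1).

Now H_k = ker ∂_k / im ∂_{k+1}, so:

  H_1: rank ker ∂_1 − rank ∂_2 = (5 − 4) − 0 = 1, and there is no ∂_2, so H_1 = Z.

(K is a triangulation of the circle S^1.)

H_1 = Z.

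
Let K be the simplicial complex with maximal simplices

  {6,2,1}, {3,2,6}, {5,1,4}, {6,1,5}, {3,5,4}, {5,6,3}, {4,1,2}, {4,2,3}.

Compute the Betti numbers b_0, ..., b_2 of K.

We work with the vertex ordering 1 < 2 < 3 < 4 < 5 < 6. The simplices of K, each written with vertices in increasing order, are:

  0-simplices (6): [1], [2], [3], [4], [5], [6]
  1-simplices (12): [1,2], [1,4], [1,5], [1,6], [2,3], [2,4], [2,6], [3,4], [3,5], [3,6], [4,5], [5,6]
  2-simplices (8): [1,2,4], [1,2,6], [1,4,5], [1,5,6], [2,3,4], [2,3,6], [3,4,5], [3,5,6]

giving chain groups C_0 ≅ Z^6, C_1 ≅ Z^12, C_2 ≅ Z^8.

∂_1: C_1 → C_0 sends each edge [p,q] (with p < q) to q − p. For instance
  ∂[2,3] = [3] − [2].
The 6×12 boundary matrix has rank 5 and Smith normal form diag(1,1,1,1,1).

∂_2: C_2 → C_1 acts by ∂[p,q,r] = [q,r] − [p,r] + [p,q]. For instance
  ∂[3,5,6] = [5,6] − [3,6] + [3,5],
  ∂[1,2,6] = [2,6] − [1,6] + [1,2].
This gives a 12×8 integer matrix of rank 7; reducing to Smith normal form yields diagonal entries (1,1,1,1,1,1,1).

Computing H_k = (kernel of ∂_k) / (image of ∂_{k+1}):

  H_0: rank C_0 − rank ∂_1 = 6 − 5 = 1, and the invariant factors of ∂_1 are all 1, so H_0 = Z.
  H_1: rank ker ∂_1 − rank ∂_2 = (12 − 5) − 7 = 0, and the invariant factors of ∂_2 are all 1, so H_1 = 0.
  H_2: rank ker ∂_2 − rank ∂_3 = (8 − 7) − 0 = 1, and there is no ∂_3, so H_2 = Z.

As a check, the Euler characteristic is 6 − 12 + 8 = 2, which agrees with 1 − 0 + 1 = 2.

Hence the Betti numbers are b_0 = 1, b_1 = 0, b_2 = 1.

b_0 = 1, b_1 = 0, b_2 = 1.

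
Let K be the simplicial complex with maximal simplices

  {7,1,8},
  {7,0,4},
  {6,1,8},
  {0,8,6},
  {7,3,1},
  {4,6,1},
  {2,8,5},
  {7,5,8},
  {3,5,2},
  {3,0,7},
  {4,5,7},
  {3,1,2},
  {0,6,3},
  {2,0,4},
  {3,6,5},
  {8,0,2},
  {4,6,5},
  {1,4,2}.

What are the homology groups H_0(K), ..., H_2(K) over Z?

H_0 = Z,  H_1 = Z^2,  H_2 = Z.

We work with the vertex ordering 0 < 1 < 2 < 3 < 4 < 5 < 6 < 7 < 8. The simplices of K, each written with vertices in increasing order, are:

  0-simplices (9): [0], [1], [2], [3], [4], [5], [6], [7], [8]
  1-simplices (27): (27 of them)
  2-simplices (18): [0,2,4], [0,2,8], [0,3,6], [0,3,7], [0,4,7], [0,6,8], [1,2,3], [1,2,4], [1,3,7], [1,4,6], [1,6,8], [1,7,8], [2,3,5], [2,5,8], [3,5,6], [4,5,6], [4,5,7], [5,7,8]

so the chain groups are C_0 ≅ Z^9, C_1 ≅ Z^27, C_2 ≅ Z^18.

The boundary map ∂_1: C_1 → C_0 maps an edge to its endpoints' difference, ∂[p,q] = q − p. For instance
  ∂[0,4] = [4] − [0].
The resulting 9×27 matrix has rank 8, and its Smith normal form has invariant factors (1,1,1,1,1,1,1,1).

∂_2: C_2 → C_1 sends each 2-simplex [p,q,r] to [q,r] − [p,r] + [p,q]. For instance
  ∂[0,4,7] = [4,7] − [0,7] + [0,4],
  ∂[3,5,6] = [5,6] − [3,6] + [3,5].
As a 27×18 matrix over Z this has rank 17, with invariant factors (1,1,1,1,1,1,1,1,1,1,1,1,1,1,1,1,1).

Reading off H_k = ker ∂_k / im ∂_{k+1}:

  H_0: rank C_0 − rank ∂_1 = 9 − 8 = 1, and the invariant factors of ∂_1 are all 1, so H_0 = Z.
  H_1: rank ker ∂_1 − rank ∂_2 = (27 − 8) − 17 = 2, and the invariant factors of ∂_2 are all 1, so H_1 = Z^2.
  H_2: rank ker ∂_2 − rank ∂_3 = (18 − 17) − 0 = 1, and there is no ∂_3, so H_2 = Z.

(K is a triangulation of the torus T^2.)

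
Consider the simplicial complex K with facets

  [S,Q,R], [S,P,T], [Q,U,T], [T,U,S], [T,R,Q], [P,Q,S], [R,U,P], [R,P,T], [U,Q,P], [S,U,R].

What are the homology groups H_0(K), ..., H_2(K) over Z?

Order the vertices as P < Q < R < S < T < U. Listing each simplex with vertices in this order, K has dimension 2 with simplices:

  0-simplices (6): P, Q, R, S, T, U
  1-simplices (15): PQ, PR, PS, PT, PU, QR, QS, QT, QU, RS, RT, RU, ST, SU, TU
  2-simplices (10): PQS, PQU, PRT, PRU, PST, QRS, QRT, QTU, RSU, STU

giving chain groups C_0 ≅ Z^6, C_1 ≅ Z^15, C_2 ≅ Z^10.

∂_1: C_1 → C_0 maps an edge to its endpoints' difference, ∂[p,q] = q − p. For instance
  ∂PQ = Q − P.
The 6×15 boundary matrix has rank 5 and Smith normal form diag(1,1,1,1,1).

Boundary ∂_2: C_2 → C_1 sends each 2-simplex [p,q,r] to [q,r] − [p,r] + [p,q]. For instance
  ∂PQS = QS − PS + PQ,
  ∂QTU = TU − QU + QT.
The resulting 15×10 matrix has rank 10, and its Smith normal form has invariant factors (1,1,1,1,1,1,1,1,1,2).

From H_k ≅ ker(∂_k) / im(∂_{k+1}) we obtain:

  H_0: rank C_0 − rank ∂_1 = 6 − 5 = 1, and the invariant factors of ∂_1 are all 1, so H_0 = Z.
  H_1: rank ker ∂_1 − rank ∂_2 = (15 − 5) − 10 = 0, and ∂_2 has invariant factor 2 > 1, so H_1 = Z/2.
  H_2: rank ker ∂_2 − rank ∂_3 = (10 − 10) − 0 = 0, and there is no ∂_3, so H_2 = 0.

(K is a triangulation of the real projective plane RP^2.)

H_0 = Z,  H_1 = Z/2,  H_2 = 0.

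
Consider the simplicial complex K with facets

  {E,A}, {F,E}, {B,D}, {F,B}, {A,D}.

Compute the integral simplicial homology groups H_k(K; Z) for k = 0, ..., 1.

H_0 ≅ Z,  H_1 ≅ Z.

Fix the vertex order A < B < D < E < F and write every simplex with vertices in increasing order. Then dim K = 1 and the simplices of K are:

  0-simplices (5): A, B, D, E, F
  1-simplices (5): AD, AE, BD, BF, EF

giving chain groups C_0 ≅ Z^5, C_1 ≅ Z^5.

∂_1: C_1 → C_0 is given by ∂[p,q] = [q] − [p]. For instance
  ∂BF = F − B.
As a 5×5 matrix over Z this has rank 4, with invariant factors (1,1,1,1).

Reading off H_k = ker ∂_k / im ∂_{k+1}:

  H_0: rank C_0 − rank ∂_1 = 5 − 4 = 1, and the invariant factors of ∂_1 are all 1, so H_0 ≅ Z.
  H_1: rank ker ∂_1 − rank ∂_2 = (5 − 4) − 0 = 1, and there is no ∂_2, so H_1 ≅ Z.

As a check, the Euler characteristic is 5 − 5 = 0, which agrees with 1 − 1 = 0.
(K is a triangulation of the circle S^1.)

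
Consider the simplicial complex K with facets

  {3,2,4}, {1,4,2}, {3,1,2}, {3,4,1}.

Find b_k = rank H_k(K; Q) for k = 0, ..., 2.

b_0 = 1, b_1 = 0, b_2 = 1.

We work with the vertex ordering 1 < 2 < 3 < 4. The simplices of K, each written with vertices in increasing order, are:

  0-simplices (4): [1], [2], [3], [4]
  1-simplices (6): [1,2], [1,3], [1,4], [2,3], [2,4], [3,4]
  2-simplices (4): [1,2,3], [1,2,4], [1,3,4], [2,3,4]

so the chain groups are C_0 ≅ Z^4, C_1 ≅ Z^6, C_2 ≅ Z^4.

Boundary ∂_1: C_1 → C_0 sends each edge [p,q] (with p < q) to q − p. For instance
  ∂[3,4] = [4] − [3].
This gives a 4×6 integer matrix of rank 3; reducing to Smith normal form yields diagonal entries (1,1,1).

Boundary ∂_2: C_2 → C_1 sends each 2-simplex [p,q,r] to [q,r] − [p,r] + [p,q]. For instance
  ∂[1,3,4] = [3,4] − [1,4] + [1,3],
  ∂[1,2,4] = [2,4] − [1,4] + [1,2].
The resulting 6×4 matrix has rank 3, and its Smith normal form has invariant factors (1,1,1).

Computing H_k = (kernel of ∂_k) / (image of ∂_{k+1}):

  H_0: rank C_0 − rank ∂_1 = 4 − 3 = 1, and the invariant factors of ∂_1 are all 1, so H_0 ≅ Z.
  H_1: rank ker ∂_1 − rank ∂_2 = (6 − 3) − 3 = 0, and the invariant factors of ∂_2 are all 1, so H_1 ≅ 0.
  H_2: rank ker ∂_2 − rank ∂_3 = (4 − 3) − 0 = 1, and there is no ∂_3, so H_2 ≅ Z.

As a check, the Euler characteristic is 4 − 6 + 4 = 2, which agrees with 1 − 0 + 1 = 2.

Hence the Betti numbers are b_0 = 1, b_1 = 0, b_2 = 1.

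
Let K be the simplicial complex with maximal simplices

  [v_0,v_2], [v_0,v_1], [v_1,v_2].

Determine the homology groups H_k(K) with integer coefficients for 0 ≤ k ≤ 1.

Take the total order v_0 < v_1 < v_2 on the vertex set. Then K (dimension 1) consists of the simplices:

  0-simplices (3): [v_0], [v_1], [v_2]
  1-simplices (3): [v_0,v_1], [v_0,v_2], [v_1,v_2]

so the chain groups are C_0 ≅ Z^3, C_1 ≅ Z^3.

The boundary map ∂_1: C_1 → C_0 maps an edge to its endpoints' difference, ∂[p,q] = q − p.
As a 3×3 matrix over Z this has rank 2, with invariant factors (1,1).

Now H_k = ker ∂_k / im ∂_{k+1}, so:

  H_0: rank C_0 − rank ∂_1 = 3 − 2 = 1, and the invariant factors of ∂_1 are all 1, so H_0 = Z.
  H_1: rank ker ∂_1 − rank ∂_2 = (3 − 2) − 0 = 1, and there is no ∂_2, so H_1 = Z.

H_0 ≅ Z,  H_1 ≅ Z.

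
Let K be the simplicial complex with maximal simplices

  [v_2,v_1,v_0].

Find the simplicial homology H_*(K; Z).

We work with the vertex ordering v_0 < v_1 < v_2. The simplices of K, each written with vertices in increasing order, are:

  0-simplices (3): [v_0], [v_1], [v_2]
  1-simplices (3): [v_0,v_1], [v_0,v_2], [v_1,v_2]
  2-simplices (1): [v_0,v_1,v_2]

Hence C_0 ≅ Z^3, C_1 ≅ Z^3, C_2 ≅ Z^1.

∂_1: C_1 → C_0 maps an edge to its endpoints' difference, ∂[p,q] = q − p. For instance
  ∂[v_0,v_1] = [v_1] − [v_0].
As a 3×3 matrix over Z this has rank 2, with invariant factors (1,1).

Boundary ∂_2: C_2 → C_1 sends each 2-simplex [p,q,r] to [q,r] − [p,r] + [p,q]. For instance
  ∂[v_0,v_1,v_2] = [v_1,v_2] − [v_0,v_2] + [v_0,v_1].
As a 3×1 matrix over Z this has rank 1, with invariant factors (1).

Now H_k = ker ∂_k / im ∂_{k+1}, so:

  H_0: rank C_0 − rank ∂_1 = 3 − 2 = 1, and the invariant factors of ∂_1 are all 1, so H_0 ≅ Z.
  H_1: rank ker ∂_1 − rank ∂_2 = (3 − 2) − 1 = 0, and the invariant factors of ∂_2 are all 1, so H_1 ≅ 0.
  H_2: rank ker ∂_2 − rank ∂_3 = (1 − 1) − 0 = 0, and there is no ∂_3, so H_2 ≅ 0.

As a check, the Euler characteristic is 3 − 3 + 1 = 1, which agrees with 1 − 0 + 0 = 1.
(K is a triangulation of the 2-simplex.)

H_0 ≅ Z,  H_1 = 0,  H_2 = 0.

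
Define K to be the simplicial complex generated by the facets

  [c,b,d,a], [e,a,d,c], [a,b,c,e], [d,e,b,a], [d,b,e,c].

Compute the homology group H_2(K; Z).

We work with the vertex ordering a < b < c < d < e. The simplices of K, each written with vertices in increasing order, are:

  0-simplices (5): a, b, c, d, e
  1-simplices (10): ab, ac, ad, ae, bc, bd, be, cd, ce, de
  2-simplices (10): abc, abd, abe, acd, ace, ade, bcd, bce, bde, cde
  3-simplices (5): abcd, abce, abde, acde, bcde

Hence C_0 ≅ Z^5, C_1 ≅ Z^10, C_2 ≅ Z^10, C_3 ≅ Z^5.

The boundary map ∂_1: C_1 → C_0 is given by ∂[p,q] = [q] − [p].
This gives a 5×10 integer matrix of rank 4; reducing to Smith normal form yields diagonal entries (1,1,1,1).

Boundary ∂_2: C_2 → C_1 sends each 2-simplex [p,q,r] to [q,r] − [p,r] + [p,q]. For instance
  ∂abd = bd − ad + ab,
  ∂abc = bc − ac + ab.
The 10×10 boundary matrix has rank 6 and Smith normal form diag(1,1,1,1,1,1).

∂_3: C_3 → C_2 sends each 3-simplex σ to the alternating sum Σ_i (−1)^i (σ with its i-th vertex removed). For instance
  ∂abcd = bcd − acd + abd − abc,
  ∂abde = bde − ade + abe − abd.
This gives a 10×5 integer matrix of rank 4; reducing to Smith normal form yields diagonal entries (1,1,1,1).

Computing H_k = (kernel of ∂_k) / (image of ∂_{k+1}):

  H_2: rank ker ∂_2 − rank ∂_3 = (10 − 6) − 4 = 0, and the invariant factors of ∂_3 are all 1, so H_2 ≅ 0.

H_2 = 0.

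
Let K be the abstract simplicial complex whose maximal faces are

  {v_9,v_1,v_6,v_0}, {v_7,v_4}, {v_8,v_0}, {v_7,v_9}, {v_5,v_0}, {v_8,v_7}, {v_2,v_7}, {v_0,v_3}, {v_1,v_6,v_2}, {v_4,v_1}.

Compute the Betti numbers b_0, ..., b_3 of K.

We work with the vertex ordering v_0 < v_1 < v_2 < v_3 < v_4 < v_5 < v_6 < v_7 < v_8 < v_9. The simplices of K, each written with vertices in increasing order, are:

  0-simplices (10): [v_0], [v_1], [v_2], [v_3], [v_4], [v_5], [v_6], [v_7], [v_8], [v_9]
  1-simplices (16): (16 of them)
  2-simplices (5): [v_0,v_1,v_6], [v_0,v_1,v_9], [v_0,v_6,v_9], [v_1,v_2,v_6], [v_1,v_6,v_9]
  3-simplices (1): [v_0,v_1,v_6,v_9]

giving chain groups C_0 ≅ Z^10, C_1 ≅ Z^16, C_2 ≅ Z^5, C_3 ≅ Z^1.

Boundary ∂_1: C_1 → C_0 is given by ∂[p,q] = [q] − [p].
The resulting 10×16 matrix has rank 9, and its Smith normal form has invariant factors (1,1,1,1,1,1,1,1,1).

∂_2: C_2 → C_1 sends each 2-simplex [p,q,r] to [q,r] − [p,r] + [p,q]. For instance
  ∂[v_1,v_2,v_6] = [v_2,v_6] − [v_1,v_6] + [v_1,v_2],
  ∂[v_0,v_1,v_6] = [v_1,v_6] − [v_0,v_6] + [v_0,v_1].
As a 16×5 matrix over Z this has rank 4, with invariant factors (1,1,1,1).

Boundary ∂_3: C_3 → C_2 sends each 3-simplex σ to the alternating sum Σ_i (−1)^i (σ with its i-th vertex removed). For instance
  ∂[v_0,v_1,v_6,v_9] = [v_1,v_6,v_9] − [v_0,v_6,v_9] + [v_0,v_1,v_9] − [v_0,v_1,v_6].
The 5×1 boundary matrix has rank 1 and Smith normal form diag(1).

Computing H_k = (kernel of ∂_k) / (image of ∂_{k+1}):

  H_0: rank C_0 − rank ∂_1 = 10 − 9 = 1, and the invariant factors of ∂_1 are all 1, so H_0 = Z.
  H_1: rank ker ∂_1 − rank ∂_2 = (16 − 9) − 4 = 3, and the invariant factors of ∂_2 are all 1, so H_1 = Z^3.
  H_2: rank ker ∂_2 − rank ∂_3 = (5 − 4) − 1 = 0, and the invariant factors of ∂_3 are all 1, so H_2 = 0.
  H_3: rank ker ∂_3 − rank ∂_4 = (1 − 1) − 0 = 0, and there is no ∂_4, so H_3 = 0.

As a check, the Euler characteristic is 10 − 16 + 5 − 1 = -2, which agrees with 1 − 3 + 0 − 0 = -2.

Hence the Betti numbers are b_0 = 1, b_1 = 3, b_2 = 0, b_3 = 0.

b_0 = 1, b_1 = 3, b_2 = 0, b_3 = 0.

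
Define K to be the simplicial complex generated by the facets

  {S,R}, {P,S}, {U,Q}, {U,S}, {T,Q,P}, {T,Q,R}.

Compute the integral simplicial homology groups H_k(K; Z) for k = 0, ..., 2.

Order the vertices as P < Q < R < S < T < U. Listing each simplex with vertices in this order, K has dimension 2 with simplices:

  0-simplices (6): P, Q, R, S, T, U
  1-simplices (9): PQ, PS, PT, QR, QT, QU, RS, RT, SU
  2-simplices (2): PQT, QRT

Hence C_0 ≅ Z^6, C_1 ≅ Z^9, C_2 ≅ Z^2.

∂_1: C_1 → C_0 sends each edge [p,q] (with p < q) to q − p. For instance
  ∂RS = S − R.
This gives a 6×9 integer matrix of rank 5; reducing to Smith normal form yields diagonal entries (1,1,1,1,1).

Boundary ∂_2: C_2 → C_1 sends each 2-simplex [p,q,r] to [q,r] − [p,r] + [p,q]. For instance
  ∂PQT = QT − PT + PQ,
  ∂QRT = RT − QT + QR.
The 9×2 boundary matrix has rank 2 and Smith normal form diag(1,1).

Reading off H_k = ker ∂_k / im ∂_{k+1}:

  H_0: rank C_0 − rank ∂_1 = 6 − 5 = 1, and the invariant factors of ∂_1 are all 1, so H_0 = Z.
  H_1: rank ker ∂_1 − rank ∂_2 = (9 − 5) − 2 = 2, and the invariant factors of ∂_2 are all 1, so H_1 = Z^2.
  H_2: rank ker ∂_2 − rank ∂_3 = (2 − 2) − 0 = 0, and there is no ∂_3, so H_2 = 0.

H_0 = Z,  H_1 = Z^2,  H_2 = 0.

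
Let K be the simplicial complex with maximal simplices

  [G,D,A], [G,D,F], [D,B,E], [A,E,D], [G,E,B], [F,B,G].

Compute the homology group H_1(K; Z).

H_1 ≅ Z.

Take the total order A < B < D < E < F < G on the vertex set. Then K (dimension 2) consists of the simplices:

  0-simplices (6): A, B, D, E, F, G
  1-simplices (12): AD, AE, AG, BD, BE, BF, BG, DE, DF, DG, EG, FG
  2-simplices (6): ADE, ADG, BDE, BEG, BFG, DFG

so the chain groups are C_0 ≅ Z^6, C_1 ≅ Z^12, C_2 ≅ Z^6.

∂_1: C_1 → C_0 maps an edge to its endpoints' difference, ∂[p,q] = q − p. For instance
  ∂EG = G − E.
This gives a 6×12 integer matrix of rank 5; reducing to Smith normal form yields diagonal entries (1,1,1,1,1).

The boundary map ∂_2: C_2 → C_1 maps a triangle to the signed sum of its edges. For instance
  ∂BFG = FG − BG + BF,
  ∂BDE = DE − BE + BD.
The 12×6 boundary matrix has rank 6 and Smith normal form diag(1,1,1,1,1,1).

From H_k ≅ ker(∂_k) / im(∂_{k+1}) we obtain:

  H_1: rank ker ∂_1 − rank ∂_2 = (12 − 5) − 6 = 1, and the invariant factors of ∂_2 are all 1, so H_1 = Z.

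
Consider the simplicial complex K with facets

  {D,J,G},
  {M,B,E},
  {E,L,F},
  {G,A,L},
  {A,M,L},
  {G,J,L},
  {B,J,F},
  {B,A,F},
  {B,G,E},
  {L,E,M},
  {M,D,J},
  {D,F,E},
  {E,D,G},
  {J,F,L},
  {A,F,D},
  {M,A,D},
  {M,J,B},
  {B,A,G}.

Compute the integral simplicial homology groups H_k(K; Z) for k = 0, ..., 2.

Fix the vertex order A < B < D < E < F < G < J < L < M and write every simplex with vertices in increasing order. Then dim K = 2 and the simplices of K are:

  0-simplices (9): A, B, D, E, F, G, J, L, M
  1-simplices (27): AB, AD, AF, AG, AL, AM, BE, BF, BG, BJ, BM, DE, DF, DG, DJ, DM, EF, EG, EL, EM, FJ, FL, GJ, GL, JL, JM, LM
  2-simplices (18): ABF, ABG, ADF, ADM, AGL, ALM, BEG, BEM, BFJ, BJM, DEF, DEG, DGJ, DJM, EFL, ELM, FJL, GJL

so the chain groups are C_0 ≅ Z^9, C_1 ≅ Z^27, C_2 ≅ Z^18.

Boundary ∂_1: C_1 → C_0 is given by ∂[p,q] = [q] − [p].
As a 9×27 matrix over Z this has rank 8, with invariant factors (1,1,1,1,1,1,1,1).

The boundary map ∂_2: C_2 → C_1 maps a triangle to the signed sum of its edges. For instance
  ∂BJM = JM − BM + BJ,
  ∂DGJ = GJ − DJ + DG.
The 27×18 boundary matrix has rank 17 and Smith normal form diag(1,1,1,1,1,1,1,1,1,1,1,1,1,1,1,1,1).

Reading off H_k = ker ∂_k / im ∂_{k+1}:

  H_0: rank C_0 − rank ∂_1 = 9 − 8 = 1, and the invariant factors of ∂_1 are all 1, so H_0 = Z.
  H_1: rank ker ∂_1 − rank ∂_2 = (27 − 8) − 17 = 2, and the invariant factors of ∂_2 are all 1, so H_1 = Z^2.
  H_2: rank ker ∂_2 − rank ∂_3 = (18 − 17) − 0 = 1, and there is no ∂_3, so H_2 = Z.

As a check, the Euler characteristic is 9 − 27 + 18 = 0, which agrees with 1 − 2 + 1 = 0.
(K is a triangulation of the torus T^2.)

H_0 ≅ Z,  H_1 ≅ Z^2,  H_2 ≅ Z.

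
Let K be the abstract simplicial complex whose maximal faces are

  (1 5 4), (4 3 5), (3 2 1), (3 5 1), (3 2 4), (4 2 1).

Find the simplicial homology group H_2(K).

Fix the vertex order 1 < 2 < 3 < 4 < 5 and write every simplex with vertices in increasing order. Then dim K = 2 and the simplices of K are:

  0-simplices (5): [1], [2], [3], [4], [5]
  1-simplices (9): [1,2], [1,3], [1,4], [1,5], [2,3], [2,4], [3,4], [3,5], [4,5]
  2-simplices (6): [1,2,3], [1,2,4], [1,3,5], [1,4,5], [2,3,4], [3,4,5]

Hence C_0 ≅ Z^5, C_1 ≅ Z^9, C_2 ≅ Z^6.

The boundary map ∂_1: C_1 → C_0 sends each edge [p,q] (with p < q) to q − p.
The resulting 5×9 matrix has rank 4, and its Smith normal form has invariant factors (1,1,1,1).

∂_2: C_2 → C_1 sends each 2-simplex [p,q,r] to [q,r] − [p,r] + [p,q]. For instance
  ∂[1,2,3] = [2,3] − [1,3] + [1,2],
  ∂[1,3,5] = [3,5] − [1,5] + [1,3].
As a 9×6 matrix over Z this has rank 5, with invariant factors (1,1,1,1,1).

Now H_k = ker ∂_k / im ∂_{k+1}, so:

  H_2: rank ker ∂_2 − rank ∂_3 = (6 − 5) − 0 = 1, and there is no ∂_3, so H_2 ≅ Z.

(K is a triangulation of the 2-sphere S^2.)

H_2 ≅ Z.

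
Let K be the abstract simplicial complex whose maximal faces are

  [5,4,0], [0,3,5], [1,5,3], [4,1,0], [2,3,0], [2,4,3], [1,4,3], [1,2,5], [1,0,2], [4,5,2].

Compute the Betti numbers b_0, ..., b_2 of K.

b_0 = 1, b_1 = 0, b_2 = 0.

Order the vertices as 0 < 1 < 2 < 3 < 4 < 5. Listing each simplex with vertices in this order, K has dimension 2 with simplices:

  0-simplices (6): [0], [1], [2], [3], [4], [5]
  1-simplices (15): [0,1], [0,2], [0,3], [0,4], [0,5], [1,2], [1,3], [1,4], [1,5], [2,3], [2,4], [2,5], [3,4], [3,5], [4,5]
  2-simplices (10): [0,1,2], [0,1,4], [0,2,3], [0,3,5], [0,4,5], [1,2,5], [1,3,4], [1,3,5], [2,3,4], [2,4,5]

so the chain groups are C_0 ≅ Z^6, C_1 ≅ Z^15, C_2 ≅ Z^10.

The boundary map ∂_1: C_1 → C_0 sends each edge [p,q] (with p < q) to q − p. For instance
  ∂[3,4] = [4] − [3].
The 6×15 boundary matrix has rank 5 and Smith normal form diag(1,1,1,1,1).

The boundary map ∂_2: C_2 → C_1 sends each 2-simplex [p,q,r] to [q,r] − [p,r] + [p,q]. For instance
  ∂[0,4,5] = [4,5] − [0,5] + [0,4],
  ∂[2,3,4] = [3,4] − [2,4] + [2,3].
The 15×10 boundary matrix has rank 10 and Smith normal form diag(1,1,1,1,1,1,1,1,1,2).

Reading off H_k = ker ∂_k / im ∂_{k+1}:

  H_0: rank C_0 − rank ∂_1 = 6 − 5 = 1, and the invariant factors of ∂_1 are all 1, so H_0 ≅ Z.
  H_1: rank ker ∂_1 − rank ∂_2 = (15 − 5) − 10 = 0, and ∂_2 has invariant factor 2 > 1, so H_1 ≅ Z/2.
  H_2: rank ker ∂_2 − rank ∂_3 = (10 − 10) − 0 = 0, and there is no ∂_3, so H_2 ≅ 0.

As a check, the Euler characteristic is 6 − 15 + 10 = 1, which agrees with 1 − 0 + 0 = 1.
(K is a triangulation of the real projective plane RP^2.)

Hence the Betti numbers are b_0 = 1, b_1 = 0, b_2 = 0.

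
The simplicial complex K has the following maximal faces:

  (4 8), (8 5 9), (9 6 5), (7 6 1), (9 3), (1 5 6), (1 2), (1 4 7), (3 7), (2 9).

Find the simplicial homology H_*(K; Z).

H_0 ≅ Z,  H_1 ≅ Z^3,  H_2 = 0.

K has 9 vertices, 16 edges, 5 triangles.
rank ∂_0 = 0, rank ∂_1 = 8 ⇒ b_0 = 9 − 0 − 8 = 1; all invariant factors of ∂_1 are 1 so no torsion. So H_0 ≅ Z.
rank ∂_1 = 8, rank ∂_2 = 5 ⇒ b_1 = 16 − 8 − 5 = 3; all invariant factors of ∂_2 are 1 so no torsion. So H_1 ≅ Z^3.
rank ∂_2 = 5, rank ∂_3 = 0 ⇒ b_2 = 5 − 5 − 0 = 0. So H_2 ≅ 0.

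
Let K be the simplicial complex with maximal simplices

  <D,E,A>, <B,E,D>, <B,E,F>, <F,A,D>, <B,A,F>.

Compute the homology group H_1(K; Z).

Fix the vertex order A < B < D < E < F and write every simplex with vertices in increasing order. Then dim K = 2 and the simplices of K are:

  0-simplices (5): A, B, D, E, F
  1-simplices (10): AB, AD, AE, AF, BD, BE, BF, DE, DF, EF
  2-simplices (5): ABF, ADE, ADF, BDE, BEF

giving chain groups C_0 ≅ Z^5, C_1 ≅ Z^10, C_2 ≅ Z^5.

Boundary ∂_1: C_1 → C_0 is given by ∂[p,q] = [q] − [p].
The resulting 5×10 matrix has rank 4, and its Smith normal form has invariant factors (1,1,1,1).

The boundary map ∂_2: C_2 → C_1 sends each 2-simplex [p,q,r] to [q,r] − [p,r] + [p,q]. For instance
  ∂ADE = DE − AE + AD,
  ∂ABF = BF − AF + AB.
The resulting 10×5 matrix has rank 5, and its Smith normal form has invariant factors (1,1,1,1,1).

From H_k ≅ ker(∂_k) / im(∂_{k+1}) we obtain:

  H_1: rank ker ∂_1 − rank ∂_2 = (10 − 4) − 5 = 1, and the invariant factors of ∂_2 are all 1, so H_1 = Z.

H_1 ≅ Z.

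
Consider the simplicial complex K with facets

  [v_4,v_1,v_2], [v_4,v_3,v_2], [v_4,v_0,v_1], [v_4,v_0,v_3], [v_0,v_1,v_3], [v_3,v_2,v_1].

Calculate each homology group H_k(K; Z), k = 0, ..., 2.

Order the vertices as v_0 < v_1 < v_2 < v_3 < v_4. Listing each simplex with vertices in this order, K has dimension 2 with simplices:

  0-simplices (5): [v_0], [v_1], [v_2], [v_3], [v_4]
  1-simplices (9): [v_0,v_1], [v_0,v_3], [v_0,v_4], [v_1,v_2], [v_1,v_3], [v_1,v_4], [v_2,v_3], [v_2,v_4], [v_3,v_4]
  2-simplices (6): [v_0,v_1,v_3], [v_0,v_1,v_4], [v_0,v_3,v_4], [v_1,v_2,v_3], [v_1,v_2,v_4], [v_2,v_3,v_4]

so the chain groups are C_0 ≅ Z^5, C_1 ≅ Z^9, C_2 ≅ Z^6.

∂_1: C_1 → C_0 sends each edge [p,q] (with p < q) to q − p. For instance
  ∂[v_1,v_3] = [v_3] − [v_1].
The 5×9 boundary matrix has rank 4 and Smith normal form diag(1,1,1,1).

The boundary map ∂_2: C_2 → C_1 sends each 2-simplex [p,q,r] to [q,r] − [p,r] + [p,q]. For instance
  ∂[v_0,v_3,v_4] = [v_3,v_4] − [v_0,v_4] + [v_0,v_3],
  ∂[v_0,v_1,v_3] = [v_1,v_3] − [v_0,v_3] + [v_0,v_1].
The resulting 9×6 matrix has rank 5, and its Smith normal form has invariant factors (1,1,1,1,1).

From H_k ≅ ker(∂_k) / im(∂_{k+1}) we obtain:

  H_0: rank C_0 − rank ∂_1 = 5 − 4 = 1, and the invariant factors of ∂_1 are all 1, so H_0 = Z.
  H_1: rank ker ∂_1 − rank ∂_2 = (9 − 4) − 5 = 0, and the invariant factors of ∂_2 are all 1, so H_1 = 0.
  H_2: rank ker ∂_2 − rank ∂_3 = (6 − 5) − 0 = 1, and there is no ∂_3, so H_2 = Z.

As a check, the Euler characteristic is 5 − 9 + 6 = 2, which agrees with 1 − 0 + 1 = 2.

H_0 ≅ Z,  H_1 = 0,  H_2 ≅ Z.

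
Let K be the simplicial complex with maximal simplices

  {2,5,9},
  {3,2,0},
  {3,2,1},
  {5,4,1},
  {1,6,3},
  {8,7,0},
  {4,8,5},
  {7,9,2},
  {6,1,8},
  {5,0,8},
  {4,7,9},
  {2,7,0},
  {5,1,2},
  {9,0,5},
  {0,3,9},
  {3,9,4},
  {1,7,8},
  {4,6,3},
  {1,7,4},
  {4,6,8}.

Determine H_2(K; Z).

H_2 = 0.

Order the vertices as 0 < 1 < 2 < 3 < 4 < 5 < 6 < 7 < 8 < 9. Listing each simplex with vertices in this order, K has dimension 2 with simplices:

  0-simplices (10): [0], [1], [2], [3], [4], [5], [6], [7], [8], [9]
  1-simplices (30): (30 of them)
  2-simplices (20): (20 of them)

so the chain groups are C_0 ≅ Z^10, C_1 ≅ Z^30, C_2 ≅ Z^20.

Boundary ∂_1: C_1 → C_0 sends each edge [p,q] (with p < q) to q − p. For instance
  ∂[1,5] = [5] − [1].
As a 10×30 matrix over Z this has rank 9, with invariant factors (1,1,1,1,1,1,1,1,1).

The boundary map ∂_2: C_2 → C_1 sends each 2-simplex [p,q,r] to [q,r] − [p,r] + [p,q]. For instance
  ∂[2,7,9] = [7,9] − [2,9] + [2,7],
  ∂[3,4,6] = [4,6] − [3,6] + [3,4].
The 30×20 boundary matrix has rank 20 and Smith normal form diag(1,1,1,1,1,1,1,1,1,1,1,1,1,1,1,1,1,1,1,2).

Now H_k = ker ∂_k / im ∂_{k+1}, so:

  H_2: rank ker ∂_2 − rank ∂_3 = (20 − 20) − 0 = 0, and there is no ∂_3, so H_2 ≅ 0.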